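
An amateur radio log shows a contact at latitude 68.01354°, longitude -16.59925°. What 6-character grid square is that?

IP18qa

Add 180° to longitude and 90° to latitude: 163.4007, 158.0135.
Field: lon ⌊163.4007/20⌋ = 8 → I; lat ⌊158.0135/10⌋ = 15 → P.
Square: lon ⌊3.4007/2⌋ = 1; lat ⌊8.0135/1⌋ = 8.
Subsquare: lon ⌊1.4007/0.0833333⌋ = 16 → q; lat ⌊0.0135/0.0416667⌋ = 0 → a.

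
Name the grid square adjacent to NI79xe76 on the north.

NI79xe77

Latitude extended square 6; +1 → 7.
The longitude characters are unchanged.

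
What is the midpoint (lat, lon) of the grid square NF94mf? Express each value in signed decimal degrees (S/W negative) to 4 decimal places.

Field N=13, F=5: +13·20° lon, +5·10° lat → SW at lon 80°, lat -40°.
Square 9, 4: +9·2° lon, +4·1° lat → SW at lon 98°, lat -36°.
Subsquare m=12, f=5: +12·0.0833333° lon, +5·0.0416667° lat → SW at lon 99°, lat -35.7917°.
Cell spans 0.0833333° lon × 0.0416667° lat. Centre is SW corner plus half of each.
latitude -35.7708, longitude 99.0417.

-35.7708, 99.0417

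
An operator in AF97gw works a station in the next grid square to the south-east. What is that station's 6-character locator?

Longitude subsquare g = 6; +1 → 7 = h.
Latitude subsquare w = 22; −1 → 21 = v.

AF97hv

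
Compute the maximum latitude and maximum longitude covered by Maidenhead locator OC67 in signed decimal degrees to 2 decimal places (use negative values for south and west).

Field O=14, C=2: +14·20° lon, +2·10° lat → SW at lon 100°, lat -70°.
Square 6, 7: +6·2° lon, +7·1° lat → SW at lon 112°, lat -63°.
Cell spans 2° lon × 1° lat. NE corner is SW corner plus one full cell.
latitude -62.00, longitude 114.00.

-62.00, 114.00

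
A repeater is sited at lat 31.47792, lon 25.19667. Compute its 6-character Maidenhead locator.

KM21ol

Add 180° to longitude and 90° to latitude: 205.1967, 121.4779.
Field (20°×10°, letters A–R): 205.1967/20 → 10 → K, 121.4779/10 → 12 → M; chars KM.
Square (2°×1°, digits 0–9): 5.1967/2 → 2, 1.4779/1 → 1; chars 21.
Subsquare (5′×2.5′, letters a–x): 1.1967/0.0833333 → 14 → o, 0.4779/0.0416667 → 11 → l; chars ol.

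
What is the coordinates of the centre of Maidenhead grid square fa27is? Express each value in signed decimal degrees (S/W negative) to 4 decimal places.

Field F=5, A=0: +5·20° lon, +0·10° lat → SW at lon -80°, lat -90°.
Square 2, 7: +2·2° lon, +7·1° lat → SW at lon -76°, lat -83°.
Subsquare i=8, s=18: +8·0.0833333° lon, +18·0.0416667° lat → SW at lon -75.3333°, lat -82.25°.
Cell spans 0.0833333° lon × 0.0416667° lat. Centre is SW corner plus half of each.
latitude -82.2292, longitude -75.2917.

-82.2292, -75.2917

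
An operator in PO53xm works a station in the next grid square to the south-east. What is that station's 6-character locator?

PO63al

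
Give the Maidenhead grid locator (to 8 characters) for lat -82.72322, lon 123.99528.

PA17xg96

Add 180° to longitude and 90° to latitude: 303.99528, 7.27678.
Field: 303.99528/20 → 15 → P, 7.27678/10 → 0 → A; chars PA.
Square: 3.99528/2 → 1, 7.27678/1 → 7; chars 17.
Subsquare: 1.99528/0.0833333 → 23 → x, 0.27678/0.0416667 → 6 → g; chars xg.
Extended square: 0.07861/0.00833333 → 9, 0.02678/0.00416667 → 6; chars 96.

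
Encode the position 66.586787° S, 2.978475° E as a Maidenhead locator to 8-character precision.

JC13lj79

Offset from 180°W / 90°S: lon 182.97848°, lat 23.41321°.
Field: lon ⌊182.97848/20⌋ = 9 → J; lat ⌊23.41321/10⌋ = 2 → C.
Square: lon ⌊2.97848/2⌋ = 1; lat ⌊3.41321/1⌋ = 3.
Subsquare: lon ⌊0.97848/0.0833333⌋ = 11 → l; lat ⌊0.41321/0.0416667⌋ = 9 → j.
Extended square: lon ⌊0.06181/0.00833333⌋ = 7; lat ⌊0.03821/0.00416667⌋ = 9.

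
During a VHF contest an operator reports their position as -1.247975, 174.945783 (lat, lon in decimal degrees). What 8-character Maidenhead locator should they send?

Offset from 180°W / 90°S: lon 354.94578°, lat 88.75203°.
Field: lon ⌊354.94578/20⌋ = 17 → R; lat ⌊88.75203/10⌋ = 8 → I.
Square: lon ⌊14.94578/2⌋ = 7; lat ⌊8.75203/1⌋ = 8.
Subsquare: lon ⌊0.94578/0.0833333⌋ = 11 → l; lat ⌊0.75203/0.0416667⌋ = 18 → s.
Extended square: lon ⌊0.02912/0.00833333⌋ = 3; lat ⌊0.00203/0.00416667⌋ = 0.

RI78ls30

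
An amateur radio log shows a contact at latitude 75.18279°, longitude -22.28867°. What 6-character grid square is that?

HQ85ue

Add 180° to longitude and 90° to latitude: 157.7113, 165.1828.
Field: lon ⌊157.7113/20⌋ = 7 → H; lat ⌊165.1828/10⌋ = 16 → Q.
Square: lon ⌊17.7113/2⌋ = 8; lat ⌊5.1828/1⌋ = 5.
Subsquare: lon ⌊1.7113/0.0833333⌋ = 20 → u; lat ⌊0.1828/0.0416667⌋ = 4 → e.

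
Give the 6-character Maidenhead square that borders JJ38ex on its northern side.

JJ39ea

Latitude subsquare x = 23; +1 → 24, wraps to 0 = a, carry into square.
Latitude square 8; +1 → 9.
The longitude characters are unchanged.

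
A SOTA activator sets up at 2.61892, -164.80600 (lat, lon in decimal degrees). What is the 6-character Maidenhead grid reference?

AJ72oo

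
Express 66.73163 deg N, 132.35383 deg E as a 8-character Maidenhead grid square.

Shift to the Maidenhead origin (180°W, 90°S): lon 312.35383, lat 156.73163.
Field (20°×10°, letters A–R): 312.35383/20 → 15 → P, 156.73163/10 → 15 → P; chars PP.
Square (2°×1°, digits 0–9): 12.35383/2 → 6, 6.73163/1 → 6; chars 66.
Subsquare (5′×2.5′, letters a–x): 0.35383/0.0833333 → 4 → e, 0.73163/0.0416667 → 17 → r; chars er.
Extended square (30″×15″, digits 0–9): 0.02050/0.00833333 → 2, 0.02330/0.00416667 → 5; chars 25.

PP66er25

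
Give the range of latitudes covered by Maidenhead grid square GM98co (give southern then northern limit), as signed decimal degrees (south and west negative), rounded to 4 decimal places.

38.5833, 38.6250

Field G=6, M=12: +6·20° lon, +12·10° lat → SW at lon -60°, lat 30°.
Square 9, 8: +9·2° lon, +8·1° lat → SW at lon -42°, lat 38°.
Subsquare c=2, o=14: +2·0.0833333° lon, +14·0.0416667° lat → SW at lon -41.8333°, lat 38.5833°.
Cell spans 0.0833333° lon × 0.0416667° lat.
south 38.5833, north 38.6250.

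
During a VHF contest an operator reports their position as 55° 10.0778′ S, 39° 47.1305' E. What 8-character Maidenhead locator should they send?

KD94vt49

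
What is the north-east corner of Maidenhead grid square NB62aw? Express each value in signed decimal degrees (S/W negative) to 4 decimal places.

-77.0417, 92.0833

Field N=13, B=1: +13·20° lon, +1·10° lat → SW at lon 80°, lat -80°.
Square 6, 2: +6·2° lon, +2·1° lat → SW at lon 92°, lat -78°.
Subsquare a=0, w=22: +0·0.0833333° lon, +22·0.0416667° lat → SW at lon 92°, lat -77.0833°.
Cell spans 0.0833333° lon × 0.0416667° lat. NE corner is SW corner plus one full cell.
latitude -77.0417, longitude 92.0833.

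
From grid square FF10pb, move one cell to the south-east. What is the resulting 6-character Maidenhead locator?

FF10qa

Longitude subsquare p = 15; +1 → 16 = q.
Latitude subsquare b = 1; −1 → 0 = a.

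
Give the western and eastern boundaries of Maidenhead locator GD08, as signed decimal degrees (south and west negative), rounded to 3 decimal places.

-60.000, -58.000

Field G=6, D=3: +6·20° lon, +3·10° lat → SW at lon -60°, lat -60°.
Square 0, 8: +0·2° lon, +8·1° lat → SW at lon -60°, lat -52°.
Cell spans 2° lon × 1° lat.
west -60.000, east -58.000.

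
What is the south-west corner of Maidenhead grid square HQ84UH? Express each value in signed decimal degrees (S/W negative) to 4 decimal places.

Field H=7, Q=16: +7·20° lon, +16·10° lat → SW at lon -40°, lat 70°.
Square 8, 4: +8·2° lon, +4·1° lat → SW at lon -24°, lat 74°.
Subsquare u=20, h=7: +20·0.0833333° lon, +7·0.0416667° lat → SW at lon -22.3333°, lat 74.2917°.
latitude 74.2917, longitude -22.3333.

74.2917, -22.3333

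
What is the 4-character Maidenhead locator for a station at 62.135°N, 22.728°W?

HP82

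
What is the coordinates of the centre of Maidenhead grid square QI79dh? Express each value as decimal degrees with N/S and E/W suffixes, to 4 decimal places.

0.6875° S, 154.2917° E

Field Q=16, I=8: +16·20° lon, +8·10° lat → SW at lon 140°, lat -10°.
Square 7, 9: +7·2° lon, +9·1° lat → SW at lon 154°, lat -1°.
Subsquare d=3, h=7: +3·0.0833333° lon, +7·0.0416667° lat → SW at lon 154.25°, lat -0.708333°.
Cell spans 0.0833333° lon × 0.0416667° lat. Centre is SW corner plus half of each.
latitude 0.6875° S, longitude 154.2917° E.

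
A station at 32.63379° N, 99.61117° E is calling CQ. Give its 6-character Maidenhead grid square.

Shift to the Maidenhead origin (180°W, 90°S): lon 279.6112, lat 122.6338.
Field: lon ⌊279.6112/20⌋ = 13 → N; lat ⌊122.6338/10⌋ = 12 → M.
Square: lon ⌊19.6112/2⌋ = 9; lat ⌊2.6338/1⌋ = 2.
Subsquare: lon ⌊1.6112/0.0833333⌋ = 19 → t; lat ⌊0.6338/0.0416667⌋ = 15 → p.

NM92tp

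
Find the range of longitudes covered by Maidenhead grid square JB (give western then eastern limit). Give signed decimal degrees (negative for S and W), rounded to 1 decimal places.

0.0, 20.0

Field J=9, B=1: +9·20° lon, +1·10° lat → SW at lon 0°, lat -80°.
Cell spans 20° lon × 10° lat.
west 0.0, east 20.0.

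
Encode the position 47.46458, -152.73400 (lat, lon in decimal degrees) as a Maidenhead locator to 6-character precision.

Add 180° to longitude and 90° to latitude: 27.2660, 137.4646.
Field: lon ⌊27.2660/20⌋ = 1 → B; lat ⌊137.4646/10⌋ = 13 → N.
Square: lon ⌊7.2660/2⌋ = 3; lat ⌊7.4646/1⌋ = 7.
Subsquare: lon ⌊1.2660/0.0833333⌋ = 15 → p; lat ⌊0.4646/0.0416667⌋ = 11 → l.

BN37pl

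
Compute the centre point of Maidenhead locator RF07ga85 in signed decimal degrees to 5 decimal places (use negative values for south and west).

-32.97708, 160.57083

Field R=17, F=5: +17·20° lon, +5·10° lat → SW at lon 160°, lat -40°.
Square 0, 7: +0·2° lon, +7·1° lat → SW at lon 160°, lat -33°.
Subsquare g=6, a=0: +6·0.0833333° lon, +0·0.0416667° lat → SW at lon 160.5°, lat -33°.
Extended square 8, 5: +8·0.00833333° lon, +5·0.00416667° lat → SW at lon 160.567°, lat -32.9792°.
Cell spans 0.00833333° lon × 0.00416667° lat. Centre is SW corner plus half of each.
latitude -32.97708, longitude 160.57083.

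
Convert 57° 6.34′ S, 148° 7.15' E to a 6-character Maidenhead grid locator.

Add 180° to longitude and 90° to latitude: 328.1192, 32.8943.
Field: lon ⌊328.1192/20⌋ = 16 → Q; lat ⌊32.8943/10⌋ = 3 → D.
Square: lon ⌊8.1192/2⌋ = 4; lat ⌊2.8943/1⌋ = 2.
Subsquare: lon ⌊0.1192/0.0833333⌋ = 1 → b; lat ⌊0.8943/0.0416667⌋ = 21 → v.

QD42bv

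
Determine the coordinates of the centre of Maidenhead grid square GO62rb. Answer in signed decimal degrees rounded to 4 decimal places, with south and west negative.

52.0625, -46.5417

Field G=6, O=14: +6·20° lon, +14·10° lat → SW at lon -60°, lat 50°.
Square 6, 2: +6·2° lon, +2·1° lat → SW at lon -48°, lat 52°.
Subsquare r=17, b=1: +17·0.0833333° lon, +1·0.0416667° lat → SW at lon -46.5833°, lat 52.0417°.
Cell spans 0.0833333° lon × 0.0416667° lat. Centre is SW corner plus half of each.
latitude 52.0625, longitude -46.5417.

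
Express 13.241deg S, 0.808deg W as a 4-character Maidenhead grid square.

IH96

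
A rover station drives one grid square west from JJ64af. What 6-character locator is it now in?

Longitude subsquare a = 0; −1 → -1, wraps to 23 = x, carry into square.
Longitude square 6; −1 → 5.
The latitude characters are unchanged.

JJ54xf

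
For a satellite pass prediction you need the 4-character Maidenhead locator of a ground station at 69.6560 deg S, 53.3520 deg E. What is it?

LC60

Shift to the Maidenhead origin (180°W, 90°S): lon 233.35, lat 20.34.
Field (20°×10°, letters A–R): lon ⌊233.35/20⌋ = 11 → L; lat ⌊20.34/10⌋ = 2 → C.
Square (2°×1°, digits 0–9): lon ⌊13.35/2⌋ = 6; lat ⌊0.34/1⌋ = 0.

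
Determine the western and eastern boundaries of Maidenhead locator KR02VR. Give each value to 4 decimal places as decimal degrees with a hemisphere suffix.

21.7500° E, 21.8333° E

Field K=10, R=17: +10·20° lon, +17·10° lat → SW at lon 20°, lat 80°.
Square 0, 2: +0·2° lon, +2·1° lat → SW at lon 20°, lat 82°.
Subsquare v=21, r=17: +21·0.0833333° lon, +17·0.0416667° lat → SW at lon 21.75°, lat 82.7083°.
Cell spans 0.0833333° lon × 0.0416667° lat.
west 21.7500° E, east 21.8333° E.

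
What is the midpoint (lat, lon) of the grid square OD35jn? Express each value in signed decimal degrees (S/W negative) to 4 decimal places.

Field O=14, D=3: +14·20° lon, +3·10° lat → SW at lon 100°, lat -60°.
Square 3, 5: +3·2° lon, +5·1° lat → SW at lon 106°, lat -55°.
Subsquare j=9, n=13: +9·0.0833333° lon, +13·0.0416667° lat → SW at lon 106.75°, lat -54.4583°.
Cell spans 0.0833333° lon × 0.0416667° lat. Centre is SW corner plus half of each.
latitude -54.4375, longitude 106.7917.

-54.4375, 106.7917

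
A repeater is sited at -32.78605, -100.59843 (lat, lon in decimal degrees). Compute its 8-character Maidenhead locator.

DF97qf81

Add 180° to longitude and 90° to latitude: 79.40157, 57.21395.
Field: 79.40157/20 → 3 → D, 57.21395/10 → 5 → F; chars DF.
Square: 19.40157/2 → 9, 7.21395/1 → 7; chars 97.
Subsquare: 1.40157/0.0833333 → 16 → q, 0.21395/0.0416667 → 5 → f; chars qf.
Extended square: 0.06824/0.00833333 → 8, 0.00562/0.00416667 → 1; chars 81.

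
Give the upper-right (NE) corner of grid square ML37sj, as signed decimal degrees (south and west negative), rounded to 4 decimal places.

27.4167, 67.5833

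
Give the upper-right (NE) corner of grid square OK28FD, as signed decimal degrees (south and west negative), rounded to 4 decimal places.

Field O=14, K=10: +14·20° lon, +10·10° lat → SW at lon 100°, lat 10°.
Square 2, 8: +2·2° lon, +8·1° lat → SW at lon 104°, lat 18°.
Subsquare f=5, d=3: +5·0.0833333° lon, +3·0.0416667° lat → SW at lon 104.417°, lat 18.125°.
Cell spans 0.0833333° lon × 0.0416667° lat. NE corner is SW corner plus one full cell.
latitude 18.1667, longitude 104.5000.

18.1667, 104.5000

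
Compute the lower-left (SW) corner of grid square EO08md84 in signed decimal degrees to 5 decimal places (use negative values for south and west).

Field E=4, O=14: +4·20° lon, +14·10° lat → SW at lon -100°, lat 50°.
Square 0, 8: +0·2° lon, +8·1° lat → SW at lon -100°, lat 58°.
Subsquare m=12, d=3: +12·0.0833333° lon, +3·0.0416667° lat → SW at lon -99°, lat 58.125°.
Extended square 8, 4: +8·0.00833333° lon, +4·0.00416667° lat → SW at lon -98.9333°, lat 58.1417°.
latitude 58.14167, longitude -98.93333.

58.14167, -98.93333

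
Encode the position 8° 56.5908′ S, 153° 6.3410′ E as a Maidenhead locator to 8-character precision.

QI61nb23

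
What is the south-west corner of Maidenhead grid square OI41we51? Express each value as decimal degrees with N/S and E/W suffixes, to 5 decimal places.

8.82917° S, 109.87500° E

Field O=14, I=8: +14·20° lon, +8·10° lat → SW at lon 100°, lat -10°.
Square 4, 1: +4·2° lon, +1·1° lat → SW at lon 108°, lat -9°.
Subsquare w=22, e=4: +22·0.0833333° lon, +4·0.0416667° lat → SW at lon 109.833°, lat -8.83333°.
Extended square 5, 1: +5·0.00833333° lon, +1·0.00416667° lat → SW at lon 109.875°, lat -8.82917°.
latitude 8.82917° S, longitude 109.87500° E.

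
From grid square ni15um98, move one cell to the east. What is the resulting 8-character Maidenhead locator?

Longitude extended square 9; +1 → 10, wraps to 0, carry into subsquare.
Longitude subsquare u = 20; +1 → 21 = v.
The latitude characters are unchanged.

NI15vm08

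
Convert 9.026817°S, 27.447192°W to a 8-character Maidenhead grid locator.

Add 180° to longitude and 90° to latitude: 152.55281, 80.97318.
Field: lon ⌊152.55281/20⌋ = 7 → H; lat ⌊80.97318/10⌋ = 8 → I.
Square: lon ⌊12.55281/2⌋ = 6; lat ⌊0.97318/1⌋ = 0.
Subsquare: lon ⌊0.55281/0.0833333⌋ = 6 → g; lat ⌊0.97318/0.0416667⌋ = 23 → x.
Extended square: lon ⌊0.05281/0.00833333⌋ = 6; lat ⌊0.01485/0.00416667⌋ = 3.

HI60gx63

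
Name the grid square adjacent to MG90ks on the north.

MG90kt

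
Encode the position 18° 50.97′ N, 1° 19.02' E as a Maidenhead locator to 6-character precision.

JK08pu

Offset from 180°W / 90°S: lon 181.3170°, lat 108.8495°.
Field: 181.3170/20 → 9 → J, 108.8495/10 → 10 → K; chars JK.
Square: 1.3170/2 → 0, 8.8495/1 → 8; chars 08.
Subsquare: 1.3170/0.0833333 → 15 → p, 0.8495/0.0416667 → 20 → u; chars pu.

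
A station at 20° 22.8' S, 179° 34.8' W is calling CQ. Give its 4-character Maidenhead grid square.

AG09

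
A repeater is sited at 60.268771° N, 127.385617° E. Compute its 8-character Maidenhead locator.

PP30qg64

Add 180° to longitude and 90° to latitude: 307.38562, 150.26877.
Field: lon ⌊307.38562/20⌋ = 15 → P; lat ⌊150.26877/10⌋ = 15 → P.
Square: lon ⌊7.38562/2⌋ = 3; lat ⌊0.26877/1⌋ = 0.
Subsquare: lon ⌊1.38562/0.0833333⌋ = 16 → q; lat ⌊0.26877/0.0416667⌋ = 6 → g.
Extended square: lon ⌊0.05228/0.00833333⌋ = 6; lat ⌊0.01877/0.00416667⌋ = 4.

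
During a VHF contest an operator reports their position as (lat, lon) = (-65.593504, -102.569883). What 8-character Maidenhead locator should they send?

DC84rj17

Add 180° to longitude and 90° to latitude: 77.43012, 24.40650.
Field (20°×10°, letters A–R): lon ⌊77.43012/20⌋ = 3 → D; lat ⌊24.40650/10⌋ = 2 → C.
Square (2°×1°, digits 0–9): lon ⌊17.43012/2⌋ = 8; lat ⌊4.40650/1⌋ = 4.
Subsquare (5′×2.5′, letters a–x): lon ⌊1.43012/0.0833333⌋ = 17 → r; lat ⌊0.40650/0.0416667⌋ = 9 → j.
Extended square (30″×15″, digits 0–9): lon ⌊0.01345/0.00833333⌋ = 1; lat ⌊0.03150/0.00416667⌋ = 7.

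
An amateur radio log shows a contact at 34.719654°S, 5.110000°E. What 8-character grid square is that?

JF25ng37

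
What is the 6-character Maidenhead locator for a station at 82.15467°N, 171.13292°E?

Offset from 180°W / 90°S: lon 351.1329°, lat 172.1547°.
Field: lon ⌊351.1329/20⌋ = 17 → R; lat ⌊172.1547/10⌋ = 17 → R.
Square: lon ⌊11.1329/2⌋ = 5; lat ⌊2.1547/1⌋ = 2.
Subsquare: lon ⌊1.1329/0.0833333⌋ = 13 → n; lat ⌊0.1547/0.0416667⌋ = 3 → d.

RR52nd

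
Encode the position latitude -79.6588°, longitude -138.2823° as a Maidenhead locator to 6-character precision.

CB00ui

Add 180° to longitude and 90° to latitude: 41.7177, 10.3412.
Field: lon ⌊41.7177/20⌋ = 2 → C; lat ⌊10.3412/10⌋ = 1 → B.
Square: lon ⌊1.7177/2⌋ = 0; lat ⌊0.3412/1⌋ = 0.
Subsquare: lon ⌊1.7177/0.0833333⌋ = 20 → u; lat ⌊0.3412/0.0416667⌋ = 8 → i.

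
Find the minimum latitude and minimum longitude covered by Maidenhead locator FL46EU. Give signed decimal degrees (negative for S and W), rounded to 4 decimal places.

Field F=5, L=11: +5·20° lon, +11·10° lat → SW at lon -80°, lat 20°.
Square 4, 6: +4·2° lon, +6·1° lat → SW at lon -72°, lat 26°.
Subsquare e=4, u=20: +4·0.0833333° lon, +20·0.0416667° lat → SW at lon -71.6667°, lat 26.8333°.
latitude 26.8333, longitude -71.6667.

26.8333, -71.6667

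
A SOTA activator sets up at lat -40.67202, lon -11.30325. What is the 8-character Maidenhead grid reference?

Add 180° to longitude and 90° to latitude: 168.69675, 49.32798.
Field: 168.69675/20 → 8 → I, 49.32798/10 → 4 → E; chars IE.
Square: 8.69675/2 → 4, 9.32798/1 → 9; chars 49.
Subsquare: 0.69675/0.0833333 → 8 → i, 0.32798/0.0416667 → 7 → h; chars ih.
Extended square: 0.03008/0.00833333 → 3, 0.03631/0.00416667 → 8; chars 38.

IE49ih38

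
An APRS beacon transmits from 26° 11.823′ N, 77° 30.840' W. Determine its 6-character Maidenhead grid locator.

FL16fe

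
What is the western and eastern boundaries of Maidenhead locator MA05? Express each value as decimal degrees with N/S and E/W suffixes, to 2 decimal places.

60.00° E, 62.00° E

Field M=12, A=0: +12·20° lon, +0·10° lat → SW at lon 60°, lat -90°.
Square 0, 5: +0·2° lon, +5·1° lat → SW at lon 60°, lat -85°.
Cell spans 2° lon × 1° lat.
west 60.00° E, east 62.00° E.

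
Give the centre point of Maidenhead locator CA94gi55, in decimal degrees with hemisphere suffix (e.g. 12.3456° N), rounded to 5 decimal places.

Field C=2, A=0: +2·20° lon, +0·10° lat → SW at lon -140°, lat -90°.
Square 9, 4: +9·2° lon, +4·1° lat → SW at lon -122°, lat -86°.
Subsquare g=6, i=8: +6·0.0833333° lon, +8·0.0416667° lat → SW at lon -121.5°, lat -85.6667°.
Extended square 5, 5: +5·0.00833333° lon, +5·0.00416667° lat → SW at lon -121.458°, lat -85.6458°.
Cell spans 0.00833333° lon × 0.00416667° lat. Centre is SW corner plus half of each.
latitude 85.64375° S, longitude 121.45417° W.

85.64375° S, 121.45417° W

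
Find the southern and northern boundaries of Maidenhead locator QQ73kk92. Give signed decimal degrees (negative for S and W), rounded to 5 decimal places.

73.42500, 73.42917

Field Q=16, Q=16: +16·20° lon, +16·10° lat → SW at lon 140°, lat 70°.
Square 7, 3: +7·2° lon, +3·1° lat → SW at lon 154°, lat 73°.
Subsquare k=10, k=10: +10·0.0833333° lon, +10·0.0416667° lat → SW at lon 154.833°, lat 73.4167°.
Extended square 9, 2: +9·0.00833333° lon, +2·0.00416667° lat → SW at lon 154.908°, lat 73.425°.
Cell spans 0.00833333° lon × 0.00416667° lat.
south 73.42500, north 73.42917.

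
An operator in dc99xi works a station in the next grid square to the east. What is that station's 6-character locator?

EC09ai

Longitude subsquare x = 23; +1 → 24, wraps to 0 = a, carry into square.
Longitude square 9; +1 → 10, wraps to 0, carry into field.
Longitude field D = 3; +1 → 4 = E.
The latitude characters are unchanged.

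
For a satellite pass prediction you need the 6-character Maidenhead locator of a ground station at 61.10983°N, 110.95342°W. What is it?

DP41mc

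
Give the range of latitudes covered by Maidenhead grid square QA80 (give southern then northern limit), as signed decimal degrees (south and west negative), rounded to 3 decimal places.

-90.000, -89.000

Field Q=16, A=0: +16·20° lon, +0·10° lat → SW at lon 140°, lat -90°.
Square 8, 0: +8·2° lon, +0·1° lat → SW at lon 156°, lat -90°.
Cell spans 2° lon × 1° lat.
south -90.000, north -89.000.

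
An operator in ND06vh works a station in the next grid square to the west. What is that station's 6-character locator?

Longitude subsquare v = 21; −1 → 20 = u.
The latitude characters are unchanged.

ND06uh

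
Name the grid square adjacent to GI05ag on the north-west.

Longitude subsquare a = 0; −1 → -1, wraps to 23 = x, carry into square.
Longitude square 0; −1 → -1, wraps to 9, carry into field.
Longitude field G = 6; −1 → 5 = F.
Latitude subsquare g = 6; +1 → 7 = h.

FI95xh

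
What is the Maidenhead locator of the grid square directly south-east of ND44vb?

Longitude subsquare v = 21; +1 → 22 = w.
Latitude subsquare b = 1; −1 → 0 = a.

ND44wa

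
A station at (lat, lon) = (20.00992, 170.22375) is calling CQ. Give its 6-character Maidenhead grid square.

RL50ca

Add 180° to longitude and 90° to latitude: 350.2237, 110.0099.
Field (20°×10°, letters A–R): 350.2237/20 → 17 → R, 110.0099/10 → 11 → L; chars RL.
Square (2°×1°, digits 0–9): 10.2237/2 → 5, 0.0099/1 → 0; chars 50.
Subsquare (5′×2.5′, letters a–x): 0.2237/0.0833333 → 2 → c, 0.0099/0.0416667 → 0 → a; chars ca.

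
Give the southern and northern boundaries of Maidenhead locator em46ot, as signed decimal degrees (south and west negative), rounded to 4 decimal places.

Field E=4, M=12: +4·20° lon, +12·10° lat → SW at lon -100°, lat 30°.
Square 4, 6: +4·2° lon, +6·1° lat → SW at lon -92°, lat 36°.
Subsquare o=14, t=19: +14·0.0833333° lon, +19·0.0416667° lat → SW at lon -90.8333°, lat 36.7917°.
Cell spans 0.0833333° lon × 0.0416667° lat.
south 36.7917, north 36.8333.

36.7917, 36.8333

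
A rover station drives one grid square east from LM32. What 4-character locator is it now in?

Longitude square 3; +1 → 4.
The latitude characters are unchanged.

LM42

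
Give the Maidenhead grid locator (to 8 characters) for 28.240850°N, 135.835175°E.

Offset from 180°W / 90°S: lon 315.83517°, lat 118.24085°.
Field: lon ⌊315.83517/20⌋ = 15 → P; lat ⌊118.24085/10⌋ = 11 → L.
Square: lon ⌊15.83517/2⌋ = 7; lat ⌊8.24085/1⌋ = 8.
Subsquare: lon ⌊1.83517/0.0833333⌋ = 22 → w; lat ⌊0.24085/0.0416667⌋ = 5 → f.
Extended square: lon ⌊0.00184/0.00833333⌋ = 0; lat ⌊0.03252/0.00416667⌋ = 7.

PL78wf07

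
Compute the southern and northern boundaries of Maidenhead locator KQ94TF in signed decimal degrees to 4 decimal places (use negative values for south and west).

Field K=10, Q=16: +10·20° lon, +16·10° lat → SW at lon 20°, lat 70°.
Square 9, 4: +9·2° lon, +4·1° lat → SW at lon 38°, lat 74°.
Subsquare t=19, f=5: +19·0.0833333° lon, +5·0.0416667° lat → SW at lon 39.5833°, lat 74.2083°.
Cell spans 0.0833333° lon × 0.0416667° lat.
south 74.2083, north 74.2500.

74.2083, 74.2500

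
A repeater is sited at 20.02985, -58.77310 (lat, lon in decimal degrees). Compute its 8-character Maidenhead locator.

GL00oa77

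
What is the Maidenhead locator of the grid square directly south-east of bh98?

CH07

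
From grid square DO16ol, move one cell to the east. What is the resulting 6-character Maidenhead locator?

Longitude subsquare o = 14; +1 → 15 = p.
The latitude characters are unchanged.

DO16pl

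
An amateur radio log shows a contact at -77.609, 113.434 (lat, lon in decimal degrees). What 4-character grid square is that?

OB62

Shift to the Maidenhead origin (180°W, 90°S): lon 293.43, lat 12.39.
Field: lon ⌊293.43/20⌋ = 14 → O; lat ⌊12.39/10⌋ = 1 → B.
Square: lon ⌊13.43/2⌋ = 6; lat ⌊2.39/1⌋ = 2.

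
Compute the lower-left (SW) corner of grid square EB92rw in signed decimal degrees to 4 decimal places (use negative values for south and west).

-77.0833, -80.5833

Field E=4, B=1: +4·20° lon, +1·10° lat → SW at lon -100°, lat -80°.
Square 9, 2: +9·2° lon, +2·1° lat → SW at lon -82°, lat -78°.
Subsquare r=17, w=22: +17·0.0833333° lon, +22·0.0416667° lat → SW at lon -80.5833°, lat -77.0833°.
latitude -77.0833, longitude -80.5833.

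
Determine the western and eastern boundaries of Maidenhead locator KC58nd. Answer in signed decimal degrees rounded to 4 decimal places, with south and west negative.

31.0833, 31.1667

Field K=10, C=2: +10·20° lon, +2·10° lat → SW at lon 20°, lat -70°.
Square 5, 8: +5·2° lon, +8·1° lat → SW at lon 30°, lat -62°.
Subsquare n=13, d=3: +13·0.0833333° lon, +3·0.0416667° lat → SW at lon 31.0833°, lat -61.875°.
Cell spans 0.0833333° lon × 0.0416667° lat.
west 31.0833, east 31.1667.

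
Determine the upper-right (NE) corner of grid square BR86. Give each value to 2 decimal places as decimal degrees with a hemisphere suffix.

Field B=1, R=17: +1·20° lon, +17·10° lat → SW at lon -160°, lat 80°.
Square 8, 6: +8·2° lon, +6·1° lat → SW at lon -144°, lat 86°.
Cell spans 2° lon × 1° lat. NE corner is SW corner plus one full cell.
latitude 87.00° N, longitude 142.00° W.

87.00° N, 142.00° W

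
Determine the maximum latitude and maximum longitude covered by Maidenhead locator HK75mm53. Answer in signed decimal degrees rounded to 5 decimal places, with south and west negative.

15.51667, -24.95000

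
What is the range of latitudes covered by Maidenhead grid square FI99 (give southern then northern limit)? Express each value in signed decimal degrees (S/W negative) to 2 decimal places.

Field F=5, I=8: +5·20° lon, +8·10° lat → SW at lon -80°, lat -10°.
Square 9, 9: +9·2° lon, +9·1° lat → SW at lon -62°, lat -1°.
Cell spans 2° lon × 1° lat.
south -1.00, north 0.00.

-1.00, 0.00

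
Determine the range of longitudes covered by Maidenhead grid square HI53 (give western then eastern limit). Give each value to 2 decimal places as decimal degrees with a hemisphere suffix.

30.00° W, 28.00° W

Field H=7, I=8: +7·20° lon, +8·10° lat → SW at lon -40°, lat -10°.
Square 5, 3: +5·2° lon, +3·1° lat → SW at lon -30°, lat -7°.
Cell spans 2° lon × 1° lat.
west 30.00° W, east 28.00° W.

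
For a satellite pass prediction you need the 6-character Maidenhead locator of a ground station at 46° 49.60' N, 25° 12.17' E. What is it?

KN26ot

Add 180° to longitude and 90° to latitude: 205.2028, 136.8267.
Field: lon ⌊205.2028/20⌋ = 10 → K; lat ⌊136.8267/10⌋ = 13 → N.
Square: lon ⌊5.2028/2⌋ = 2; lat ⌊6.8267/1⌋ = 6.
Subsquare: lon ⌊1.2028/0.0833333⌋ = 14 → o; lat ⌊0.8267/0.0416667⌋ = 19 → t.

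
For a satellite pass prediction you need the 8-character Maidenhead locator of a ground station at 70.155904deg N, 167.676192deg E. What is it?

RQ30ud17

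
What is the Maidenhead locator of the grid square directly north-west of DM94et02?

DM94dt93

Longitude extended square 0; −1 → -1, wraps to 9, carry into subsquare.
Longitude subsquare e = 4; −1 → 3 = d.
Latitude extended square 2; +1 → 3.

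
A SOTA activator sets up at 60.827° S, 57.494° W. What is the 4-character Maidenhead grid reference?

GC19

Offset from 180°W / 90°S: lon 122.51°, lat 29.17°.
Field: 122.51/20 → 6 → G, 29.17/10 → 2 → C; chars GC.
Square: 2.51/2 → 1, 9.17/1 → 9; chars 19.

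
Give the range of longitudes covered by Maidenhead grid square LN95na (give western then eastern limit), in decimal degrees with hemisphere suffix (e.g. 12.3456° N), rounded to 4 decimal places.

59.0833° E, 59.1667° E

Field L=11, N=13: +11·20° lon, +13·10° lat → SW at lon 40°, lat 40°.
Square 9, 5: +9·2° lon, +5·1° lat → SW at lon 58°, lat 45°.
Subsquare n=13, a=0: +13·0.0833333° lon, +0·0.0416667° lat → SW at lon 59.0833°, lat 45°.
Cell spans 0.0833333° lon × 0.0416667° lat.
west 59.0833° E, east 59.1667° E.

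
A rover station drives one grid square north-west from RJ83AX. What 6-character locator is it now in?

Longitude subsquare a = 0; −1 → -1, wraps to 23 = x, carry into square.
Longitude square 8; −1 → 7.
Latitude subsquare x = 23; +1 → 24, wraps to 0 = a, carry into square.
Latitude square 3; +1 → 4.

RJ74xa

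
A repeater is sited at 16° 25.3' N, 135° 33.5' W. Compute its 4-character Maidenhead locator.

Shift to the Maidenhead origin (180°W, 90°S): lon 44.44, lat 106.42.
Field (20°×10°, letters A–R): lon ⌊44.44/20⌋ = 2 → C; lat ⌊106.42/10⌋ = 10 → K.
Square (2°×1°, digits 0–9): lon ⌊4.44/2⌋ = 2; lat ⌊6.42/1⌋ = 6.

CK26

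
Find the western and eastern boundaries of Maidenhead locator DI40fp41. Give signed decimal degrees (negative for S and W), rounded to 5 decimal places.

-111.55000, -111.54167

Field D=3, I=8: +3·20° lon, +8·10° lat → SW at lon -120°, lat -10°.
Square 4, 0: +4·2° lon, +0·1° lat → SW at lon -112°, lat -10°.
Subsquare f=5, p=15: +5·0.0833333° lon, +15·0.0416667° lat → SW at lon -111.583°, lat -9.375°.
Extended square 4, 1: +4·0.00833333° lon, +1·0.00416667° lat → SW at lon -111.55°, lat -9.37083°.
Cell spans 0.00833333° lon × 0.00416667° lat.
west -111.55000, east -111.54167.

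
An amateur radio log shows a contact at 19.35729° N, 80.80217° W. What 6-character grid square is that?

EK99oi

Offset from 180°W / 90°S: lon 99.1978°, lat 109.3573°.
Field: lon ⌊99.1978/20⌋ = 4 → E; lat ⌊109.3573/10⌋ = 10 → K.
Square: lon ⌊19.1978/2⌋ = 9; lat ⌊9.3573/1⌋ = 9.
Subsquare: lon ⌊1.1978/0.0833333⌋ = 14 → o; lat ⌊0.3573/0.0416667⌋ = 8 → i.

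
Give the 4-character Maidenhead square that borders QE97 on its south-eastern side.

RE06

Longitude square 9; +1 → 10, wraps to 0, carry into field.
Longitude field Q = 16; +1 → 17 = R.
Latitude square 7; −1 → 6.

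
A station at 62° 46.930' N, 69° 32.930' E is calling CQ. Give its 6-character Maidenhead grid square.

Offset from 180°W / 90°S: lon 249.5488°, lat 152.7822°.
Field: 249.5488/20 → 12 → M, 152.7822/10 → 15 → P; chars MP.
Square: 9.5488/2 → 4, 2.7822/1 → 2; chars 42.
Subsquare: 1.5488/0.0833333 → 18 → s, 0.7822/0.0416667 → 18 → s; chars ss.

MP42ss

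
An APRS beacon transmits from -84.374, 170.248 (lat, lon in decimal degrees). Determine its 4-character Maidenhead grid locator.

Add 180° to longitude and 90° to latitude: 350.25, 5.63.
Field: 350.25/20 → 17 → R, 5.63/10 → 0 → A; chars RA.
Square: 10.25/2 → 5, 5.63/1 → 5; chars 55.

RA55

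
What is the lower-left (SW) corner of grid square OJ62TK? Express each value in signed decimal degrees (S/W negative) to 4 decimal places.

Field O=14, J=9: +14·20° lon, +9·10° lat → SW at lon 100°, lat 0°.
Square 6, 2: +6·2° lon, +2·1° lat → SW at lon 112°, lat 2°.
Subsquare t=19, k=10: +19·0.0833333° lon, +10·0.0416667° lat → SW at lon 113.583°, lat 2.41667°.
latitude 2.4167, longitude 113.5833.

2.4167, 113.5833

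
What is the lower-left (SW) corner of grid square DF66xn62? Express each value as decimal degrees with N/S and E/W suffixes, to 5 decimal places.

Field D=3, F=5: +3·20° lon, +5·10° lat → SW at lon -120°, lat -40°.
Square 6, 6: +6·2° lon, +6·1° lat → SW at lon -108°, lat -34°.
Subsquare x=23, n=13: +23·0.0833333° lon, +13·0.0416667° lat → SW at lon -106.083°, lat -33.4583°.
Extended square 6, 2: +6·0.00833333° lon, +2·0.00416667° lat → SW at lon -106.033°, lat -33.45°.
latitude 33.45000° S, longitude 106.03333° W.

33.45000° S, 106.03333° W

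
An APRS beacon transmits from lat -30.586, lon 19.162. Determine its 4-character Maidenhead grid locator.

JF99

Offset from 180°W / 90°S: lon 199.16°, lat 59.41°.
Field: lon ⌊199.16/20⌋ = 9 → J; lat ⌊59.41/10⌋ = 5 → F.
Square: lon ⌊19.16/2⌋ = 9; lat ⌊9.41/1⌋ = 9.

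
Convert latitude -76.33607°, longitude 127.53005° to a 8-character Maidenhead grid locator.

PB33sp39

Add 180° to longitude and 90° to latitude: 307.53005, 13.66393.
Field: 307.53005/20 → 15 → P, 13.66393/10 → 1 → B; chars PB.
Square: 7.53005/2 → 3, 3.66393/1 → 3; chars 33.
Subsquare: 1.53005/0.0833333 → 18 → s, 0.66393/0.0416667 → 15 → p; chars sp.
Extended square: 0.03005/0.00833333 → 3, 0.03893/0.00416667 → 9; chars 39.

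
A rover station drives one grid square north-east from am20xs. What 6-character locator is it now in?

AM30at

Longitude subsquare x = 23; +1 → 24, wraps to 0 = a, carry into square.
Longitude square 2; +1 → 3.
Latitude subsquare s = 18; +1 → 19 = t.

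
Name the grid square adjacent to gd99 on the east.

Longitude square 9; +1 → 10, wraps to 0, carry into field.
Longitude field G = 6; +1 → 7 = H.
The latitude characters are unchanged.

HD09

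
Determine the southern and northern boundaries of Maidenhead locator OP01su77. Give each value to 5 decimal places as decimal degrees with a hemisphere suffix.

61.86250° N, 61.86667° N

Field O=14, P=15: +14·20° lon, +15·10° lat → SW at lon 100°, lat 60°.
Square 0, 1: +0·2° lon, +1·1° lat → SW at lon 100°, lat 61°.
Subsquare s=18, u=20: +18·0.0833333° lon, +20·0.0416667° lat → SW at lon 101.5°, lat 61.8333°.
Extended square 7, 7: +7·0.00833333° lon, +7·0.00416667° lat → SW at lon 101.558°, lat 61.8625°.
Cell spans 0.00833333° lon × 0.00416667° lat.
south 61.86250° N, north 61.86667° N.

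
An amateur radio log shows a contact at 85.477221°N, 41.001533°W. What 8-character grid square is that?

GR95ll94

Offset from 180°W / 90°S: lon 138.99847°, lat 175.47722°.
Field: lon ⌊138.99847/20⌋ = 6 → G; lat ⌊175.47722/10⌋ = 17 → R.
Square: lon ⌊18.99847/2⌋ = 9; lat ⌊5.47722/1⌋ = 5.
Subsquare: lon ⌊0.99847/0.0833333⌋ = 11 → l; lat ⌊0.47722/0.0416667⌋ = 11 → l.
Extended square: lon ⌊0.08180/0.00833333⌋ = 9; lat ⌊0.01889/0.00416667⌋ = 4.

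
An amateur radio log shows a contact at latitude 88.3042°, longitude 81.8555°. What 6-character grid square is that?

NR08wh

Shift to the Maidenhead origin (180°W, 90°S): lon 261.8555, lat 178.3042.
Field: lon ⌊261.8555/20⌋ = 13 → N; lat ⌊178.3042/10⌋ = 17 → R.
Square: lon ⌊1.8555/2⌋ = 0; lat ⌊8.3042/1⌋ = 8.
Subsquare: lon ⌊1.8555/0.0833333⌋ = 22 → w; lat ⌊0.3042/0.0416667⌋ = 7 → h.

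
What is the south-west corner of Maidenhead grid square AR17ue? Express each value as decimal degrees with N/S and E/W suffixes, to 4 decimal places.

87.1667° N, 176.3333° W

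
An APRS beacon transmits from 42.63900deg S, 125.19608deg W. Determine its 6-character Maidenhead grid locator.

Shift to the Maidenhead origin (180°W, 90°S): lon 54.8039, lat 47.3610.
Field (20°×10°, letters A–R): lon ⌊54.8039/20⌋ = 2 → C; lat ⌊47.3610/10⌋ = 4 → E.
Square (2°×1°, digits 0–9): lon ⌊14.8039/2⌋ = 7; lat ⌊7.3610/1⌋ = 7.
Subsquare (5′×2.5′, letters a–x): lon ⌊0.8039/0.0833333⌋ = 9 → j; lat ⌊0.3610/0.0416667⌋ = 8 → i.

CE77ji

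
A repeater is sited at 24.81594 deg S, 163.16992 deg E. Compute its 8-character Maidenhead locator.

RG15oe04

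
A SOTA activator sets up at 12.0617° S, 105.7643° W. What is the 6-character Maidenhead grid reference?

Shift to the Maidenhead origin (180°W, 90°S): lon 74.2357, lat 77.9383.
Field: 74.2357/20 → 3 → D, 77.9383/10 → 7 → H; chars DH.
Square: 14.2357/2 → 7, 7.9383/1 → 7; chars 77.
Subsquare: 0.2357/0.0833333 → 2 → c, 0.9383/0.0416667 → 22 → w; chars cw.

DH77cw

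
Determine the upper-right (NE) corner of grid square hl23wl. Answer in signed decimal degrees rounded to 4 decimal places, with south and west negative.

23.5000, -34.0833

Field H=7, L=11: +7·20° lon, +11·10° lat → SW at lon -40°, lat 20°.
Square 2, 3: +2·2° lon, +3·1° lat → SW at lon -36°, lat 23°.
Subsquare w=22, l=11: +22·0.0833333° lon, +11·0.0416667° lat → SW at lon -34.1667°, lat 23.4583°.
Cell spans 0.0833333° lon × 0.0416667° lat. NE corner is SW corner plus one full cell.
latitude 23.5000, longitude -34.0833.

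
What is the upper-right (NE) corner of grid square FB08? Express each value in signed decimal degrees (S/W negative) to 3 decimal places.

-71.000, -78.000

Field F=5, B=1: +5·20° lon, +1·10° lat → SW at lon -80°, lat -80°.
Square 0, 8: +0·2° lon, +8·1° lat → SW at lon -80°, lat -72°.
Cell spans 2° lon × 1° lat. NE corner is SW corner plus one full cell.
latitude -71.000, longitude -78.000.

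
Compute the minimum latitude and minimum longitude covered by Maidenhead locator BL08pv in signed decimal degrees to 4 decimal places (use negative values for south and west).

28.8750, -158.7500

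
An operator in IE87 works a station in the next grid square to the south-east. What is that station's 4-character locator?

IE96

Longitude square 8; +1 → 9.
Latitude square 7; −1 → 6.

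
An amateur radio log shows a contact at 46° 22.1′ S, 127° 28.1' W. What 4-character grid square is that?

Add 180° to longitude and 90° to latitude: 52.53, 43.63.
Field: 52.53/20 → 2 → C, 43.63/10 → 4 → E; chars CE.
Square: 12.53/2 → 6, 3.63/1 → 3; chars 63.

CE63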